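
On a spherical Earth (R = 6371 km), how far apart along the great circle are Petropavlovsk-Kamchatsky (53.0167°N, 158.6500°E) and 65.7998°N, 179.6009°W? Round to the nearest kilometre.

1861 km

Δλ = -179.6009 − 158.6500 = -338.2509°; wrapped into (−180°, 180°]: 21.7491°.
Δφ = 65.7998 − 53.0167 = 12.7831°.
a = sin²(Δφ/2) + cos φ₁ · cos φ₂ · sin²(Δλ/2) = 0.021170.
c = 2·atan2(√a, √(1−a)) = 0.29203 rad → d = 6371·c ≈ 1860.55 km.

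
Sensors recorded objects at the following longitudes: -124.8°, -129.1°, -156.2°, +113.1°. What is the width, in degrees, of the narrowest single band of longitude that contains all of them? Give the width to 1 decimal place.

Sort the longitudes: -156.2°, -129.1°, -124.8°, +113.1°.
Eastward gaps between consecutive values (wrapping around): 27.1°, 4.3°, 237.9°, 90.7°.
Largest gap = 237.9° ⇒ minimal covering band is its complement: 360° − 237.9° = 122.1°.
Band runs from +113.1° eastward to -124.8°, crossing the antimeridian.

122.1°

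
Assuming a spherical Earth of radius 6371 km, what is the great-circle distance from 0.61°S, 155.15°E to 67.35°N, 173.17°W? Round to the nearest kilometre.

7947 km

Δλ = -173.17 − 155.15 = -328.32°; wrapped into (−180°, 180°]: 31.68°.
Δφ = 67.35 − -0.61 = 67.96°.
a = sin²(Δφ/2) + cos φ₁ · cos φ₂ · sin²(Δλ/2) = 0.341063.
c = 2·atan2(√a, √(1−a)) = 1.24731 rad → d = 6371·c ≈ 7946.61 km.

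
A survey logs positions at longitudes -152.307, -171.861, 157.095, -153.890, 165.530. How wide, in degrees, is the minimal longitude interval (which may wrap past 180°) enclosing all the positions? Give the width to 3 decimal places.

50.598°

Sort the longitudes: -171.861°, -153.890°, -152.307°, +157.095°, +165.530°.
Eastward gaps between consecutive values (wrapping around): 17.971°, 1.583°, 309.402°, 8.435°, 22.609°.
Largest gap = 309.402° ⇒ minimal covering band is its complement: 360° − 309.402° = 50.598°.
Band runs from +157.095° eastward to -152.307°, crossing the antimeridian.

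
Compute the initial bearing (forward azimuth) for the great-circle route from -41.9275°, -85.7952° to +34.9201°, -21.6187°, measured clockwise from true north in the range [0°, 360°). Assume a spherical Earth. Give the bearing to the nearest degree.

Δλ = -21.6187 − -85.7952 = 64.1765°.
θ = atan2( sin Δλ · cos φ₂ , cos φ₁ · sin φ₂ − sin φ₁ · cos φ₂ · cos Δλ )
  = atan2(0.73807, 0.66454) = 48.001° → normalised to [0°, 360°): 48.001°.

48°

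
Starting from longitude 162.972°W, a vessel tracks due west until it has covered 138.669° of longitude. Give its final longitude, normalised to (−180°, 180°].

Start at -162.972°; shift −138.669° → -301.641°.
-301.641° lies outside (−180°, 180°]; add 360° → +58.359°.

58.359°E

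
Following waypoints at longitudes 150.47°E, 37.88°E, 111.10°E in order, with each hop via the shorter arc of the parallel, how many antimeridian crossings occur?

0

Leg 1: +150.47° → +37.88°, shortest Δλ = -112.59° (west) — does not cross 180°.
Leg 2: +37.88° → +111.10°, shortest Δλ = 73.22° (east) — does not cross 180°.
Total crossings: 0.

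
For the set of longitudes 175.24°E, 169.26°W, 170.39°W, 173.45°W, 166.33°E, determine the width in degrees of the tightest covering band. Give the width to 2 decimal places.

24.41°

Sort the longitudes: -173.45°, -170.39°, -169.26°, +166.33°, +175.24°.
Eastward gaps between consecutive values (wrapping around): 3.06°, 1.13°, 335.59°, 8.91°, 11.31°.
Largest gap = 335.59° ⇒ minimal covering band is its complement: 360° − 335.59° = 24.41°.
Band runs from +166.33° eastward to -169.26°, crossing the antimeridian.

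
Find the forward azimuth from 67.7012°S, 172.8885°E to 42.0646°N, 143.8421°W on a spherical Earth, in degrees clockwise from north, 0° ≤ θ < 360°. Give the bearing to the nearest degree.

Δλ = -143.8421 − 172.8885 = -316.7306°; wrapped into (−180°, 180°]: 43.2694°.
θ = atan2( sin Δλ · cos φ₂ , cos φ₁ · sin φ₂ − sin φ₁ · cos φ₂ · cos Δλ )
  = atan2(0.50886, 0.75435) = 34.002° → normalised to [0°, 360°): 34.002°.

34°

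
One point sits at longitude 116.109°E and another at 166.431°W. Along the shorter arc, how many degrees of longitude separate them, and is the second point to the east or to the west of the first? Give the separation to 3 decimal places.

Raw difference: -166.431 − 116.109 = -282.54°.
Normalise into (−180°, 180°]: -282.54° + 360° = 77.46°.
Positive ⇒ the second point lies to the east; separation 77.460°.

77.460° east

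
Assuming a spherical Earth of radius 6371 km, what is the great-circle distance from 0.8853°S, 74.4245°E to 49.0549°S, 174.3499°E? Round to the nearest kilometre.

10654 km

Δλ = 174.3499 − 74.4245 = 99.9254°.
Δφ = -49.0549 − -0.8853 = -48.1696°.
a = sin²(Δφ/2) + cos φ₁ · cos φ₂ · sin²(Δλ/2) = 0.550637.
c = 2·atan2(√a, √(1−a)) = 1.67224 rad → d = 6371·c ≈ 10653.86 km.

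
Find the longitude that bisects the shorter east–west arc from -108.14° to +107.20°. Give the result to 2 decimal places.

+179.53°

Signed shortest Δλ from -108.14° to +107.20° is -144.66°.
Midpoint longitude = -108.14° + (-144.66°)/2 = -108.14° − 72.33° = -180.47°.
Normalise into (−180°, 180°]: +179.53°.
(The naïve average (-108.14 + +107.20)/2 = -0.47° is on the wrong side of the globe.)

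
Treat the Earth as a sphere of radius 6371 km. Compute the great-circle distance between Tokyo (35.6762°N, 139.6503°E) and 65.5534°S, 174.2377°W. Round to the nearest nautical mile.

Δλ = -174.2377 − 139.6503 = -313.8880°; wrapped into (−180°, 180°]: 46.1120°.
Δφ = -65.5534 − 35.6762 = -101.2296°.
a = sin²(Δφ/2) + cos φ₁ · cos φ₂ · sin²(Δλ/2) = 0.648932.
c = 2·atan2(√a, √(1−a)) = 1.87325 rad → d = 6371·c ≈ 11934.47 km ≈ 6444.10 nmi.

6444 nmi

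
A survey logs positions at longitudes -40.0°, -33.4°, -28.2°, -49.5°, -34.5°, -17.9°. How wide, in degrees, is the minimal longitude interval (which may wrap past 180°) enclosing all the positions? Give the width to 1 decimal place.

31.6°

Sort the longitudes: -49.5°, -40.0°, -34.5°, -33.4°, -28.2°, -17.9°.
Eastward gaps between consecutive values (wrapping around): 9.5°, 5.5°, 1.1°, 5.2°, 10.3°, 328.4°.
Largest gap = 328.4° ⇒ minimal covering band is its complement: 360° − 328.4° = 31.6°.
Band runs from -49.5° eastward to -17.9°.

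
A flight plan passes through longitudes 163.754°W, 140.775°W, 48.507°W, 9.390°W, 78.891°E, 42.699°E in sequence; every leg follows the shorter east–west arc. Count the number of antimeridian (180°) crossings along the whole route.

0

Leg 1: -163.754° → -140.775°, shortest Δλ = 22.979° (east) — does not cross 180°.
Leg 2: -140.775° → -48.507°, shortest Δλ = 92.268° (east) — does not cross 180°.
Leg 3: -48.507° → -9.390°, shortest Δλ = 39.117° (east) — does not cross 180°.
Leg 4: -9.390° → +78.891°, shortest Δλ = 88.281° (east) — does not cross 180°.
Leg 5: +78.891° → +42.699°, shortest Δλ = -36.192° (west) — does not cross 180°.
Total crossings: 0.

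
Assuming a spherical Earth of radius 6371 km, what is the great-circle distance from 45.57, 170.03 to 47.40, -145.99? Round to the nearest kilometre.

3328 km

Δλ = -145.99 − 170.03 = -316.02°; wrapped into (−180°, 180°]: 43.98°.
Δφ = 47.40 − 45.57 = 1.83°.
a = sin²(Δφ/2) + cos φ₁ · cos φ₂ · sin²(Δλ/2) = 0.066691.
c = 2·atan2(√a, √(1−a)) = 0.52241 rad → d = 6371·c ≈ 3328.30 km.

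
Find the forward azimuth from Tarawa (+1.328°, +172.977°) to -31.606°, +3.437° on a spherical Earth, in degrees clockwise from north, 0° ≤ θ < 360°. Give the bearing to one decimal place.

Δλ = 3.437 − 172.977 = -169.540°.
θ = atan2( sin Δλ · cos φ₂ , cos φ₁ · sin φ₂ − sin φ₁ · cos φ₂ · cos Δλ )
  = atan2(-0.15462, -0.50452) = -162.961° → normalised to [0°, 360°): 197.039°.

197.0°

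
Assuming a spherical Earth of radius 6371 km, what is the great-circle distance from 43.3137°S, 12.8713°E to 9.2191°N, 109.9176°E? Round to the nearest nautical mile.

Δλ = 109.9176 − 12.8713 = 97.0463°.
Δφ = 9.2191 − -43.3137 = 52.5328°.
a = sin²(Δφ/2) + cos φ₁ · cos φ₂ · sin²(Δλ/2) = 0.599003.
c = 2·atan2(√a, √(1−a)) = 1.77012 rad → d = 6371·c ≈ 11277.44 km ≈ 6089.33 nmi.

6089 nmi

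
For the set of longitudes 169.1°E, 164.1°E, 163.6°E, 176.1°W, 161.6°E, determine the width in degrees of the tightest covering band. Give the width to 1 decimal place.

22.3°

Sort the longitudes: -176.1°, +161.6°, +163.6°, +164.1°, +169.1°.
Eastward gaps between consecutive values (wrapping around): 337.7°, 2.0°, 0.5°, 5.0°, 14.8°.
Largest gap = 337.7° ⇒ minimal covering band is its complement: 360° − 337.7° = 22.3°.
Band runs from +161.6° eastward to -176.1°, crossing the antimeridian.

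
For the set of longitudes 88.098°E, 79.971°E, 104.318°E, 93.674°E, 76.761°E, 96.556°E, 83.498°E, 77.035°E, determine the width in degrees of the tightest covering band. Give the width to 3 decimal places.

27.557°

Sort the longitudes: +76.761°, +77.035°, +79.971°, +83.498°, +88.098°, +93.674°, +96.556°, +104.318°.
Eastward gaps between consecutive values (wrapping around): 0.274°, 2.936°, 3.527°, 4.600°, 5.576°, 2.882°, 7.762°, 332.443°.
Largest gap = 332.443° ⇒ minimal covering band is its complement: 360° − 332.443° = 27.557°.
Band runs from +76.761° eastward to +104.318°.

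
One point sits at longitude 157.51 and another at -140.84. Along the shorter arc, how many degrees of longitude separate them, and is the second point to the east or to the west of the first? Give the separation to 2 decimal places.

61.65° east

Raw difference: -140.84 − 157.51 = -298.35°.
Normalise into (−180°, 180°]: -298.35° + 360° = 61.65°.
Positive ⇒ the second point lies to the east; separation 61.65°.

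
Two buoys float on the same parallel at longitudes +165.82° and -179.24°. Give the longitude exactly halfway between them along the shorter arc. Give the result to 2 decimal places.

Signed shortest Δλ from +165.82° to -179.24° is +14.94°.
Midpoint longitude = +165.82° + (+14.94°)/2 = +165.82° + 7.47° = +173.29°.
(The naïve average (+165.82 + -179.24)/2 = -6.71° is on the wrong side of the globe.)

+173.29°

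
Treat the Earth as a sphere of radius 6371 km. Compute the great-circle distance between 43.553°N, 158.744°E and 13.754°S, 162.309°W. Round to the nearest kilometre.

Δλ = -162.309 − 158.744 = -321.053°; wrapped into (−180°, 180°]: 38.947°.
Δφ = -13.754 − 43.553 = -57.307°.
a = sin²(Δφ/2) + cos φ₁ · cos φ₂ · sin²(Δλ/2) = 0.308166.
c = 2·atan2(√a, √(1−a)) = 1.17703 rad → d = 6371·c ≈ 7498.87 km.

7499 km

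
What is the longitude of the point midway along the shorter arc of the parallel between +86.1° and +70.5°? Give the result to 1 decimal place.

Signed shortest Δλ from +86.1° to +70.5° is -15.6°.
Midpoint longitude = +86.1° + (-15.6°)/2 = +86.1° − 7.8° = +78.3°.

+78.3°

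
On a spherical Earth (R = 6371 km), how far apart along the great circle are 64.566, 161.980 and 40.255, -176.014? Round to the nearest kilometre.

Δλ = -176.014 − 161.980 = -337.994°; wrapped into (−180°, 180°]: 22.006°.
Δφ = 40.255 − 64.566 = -24.311°.
a = sin²(Δφ/2) + cos φ₁ · cos φ₂ · sin²(Δλ/2) = 0.056277.
c = 2·atan2(√a, √(1−a)) = 0.47902 rad → d = 6371·c ≈ 3051.86 km.

3052 km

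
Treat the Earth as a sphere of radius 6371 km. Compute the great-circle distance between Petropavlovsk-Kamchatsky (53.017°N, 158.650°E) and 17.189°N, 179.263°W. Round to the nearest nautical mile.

2388 nmi

Δλ = -179.263 − 158.650 = -337.913°; wrapped into (−180°, 180°]: 22.087°.
Δφ = 17.189 − 53.017 = -35.828°.
a = sin²(Δφ/2) + cos φ₁ · cos φ₂ · sin²(Δλ/2) = 0.115699.
c = 2·atan2(√a, √(1−a)) = 0.69414 rad → d = 6371·c ≈ 4422.38 km ≈ 2387.90 nmi.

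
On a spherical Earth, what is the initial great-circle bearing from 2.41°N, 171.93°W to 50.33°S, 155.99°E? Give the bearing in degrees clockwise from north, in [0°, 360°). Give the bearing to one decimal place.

Δλ = 155.99 − -171.93 = 327.92°; wrapped into (−180°, 180°]: -32.08°.
θ = atan2( sin Δλ · cos φ₂ , cos φ₁ · sin φ₂ − sin φ₁ · cos φ₂ · cos Δλ )
  = atan2(-0.33904, -0.79180) = -156.820° → normalised to [0°, 360°): 203.180°.

203.2°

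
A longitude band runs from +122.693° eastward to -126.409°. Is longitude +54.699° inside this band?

No

Band width going east from +122.693° to -126.409°: ((-126.409 − 122.693) mod 360) = 110.898°.
Offset of +54.699° east of the west edge: ((54.699 − 122.693) mod 360) = 292.006°.
292.006° > 110.898° ⇒ outside.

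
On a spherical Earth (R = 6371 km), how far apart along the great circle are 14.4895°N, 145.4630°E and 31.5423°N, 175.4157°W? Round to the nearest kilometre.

4398 km

Δλ = -175.4157 − 145.4630 = -320.8787°; wrapped into (−180°, 180°]: 39.1213°.
Δφ = 31.5423 − 14.4895 = 17.0528°.
a = sin²(Δφ/2) + cos φ₁ · cos φ₂ · sin²(Δλ/2) = 0.114477.
c = 2·atan2(√a, √(1−a)) = 0.69031 rad → d = 6371·c ≈ 4397.98 km.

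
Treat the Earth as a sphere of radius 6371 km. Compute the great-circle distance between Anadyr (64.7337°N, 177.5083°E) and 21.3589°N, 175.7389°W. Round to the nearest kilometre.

4849 km

Δλ = -175.7389 − 177.5083 = -353.2472°; wrapped into (−180°, 180°]: 6.7528°.
Δφ = 21.3589 − 64.7337 = -43.3748°.
a = sin²(Δφ/2) + cos φ₁ · cos φ₂ · sin²(Δλ/2) = 0.137940.
c = 2·atan2(√a, √(1−a)) = 0.76104 rad → d = 6371·c ≈ 4848.59 km.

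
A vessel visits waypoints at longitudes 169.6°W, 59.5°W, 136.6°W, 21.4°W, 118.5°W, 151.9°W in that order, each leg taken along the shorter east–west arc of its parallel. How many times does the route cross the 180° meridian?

Leg 1: -169.6° → -59.5°, shortest Δλ = 110.1° (east) — does not cross 180°.
Leg 2: -59.5° → -136.6°, shortest Δλ = -77.1° (west) — does not cross 180°.
Leg 3: -136.6° → -21.4°, shortest Δλ = 115.2° (east) — does not cross 180°.
Leg 4: -21.4° → -118.5°, shortest Δλ = -97.1° (west) — does not cross 180°.
Leg 5: -118.5° → -151.9°, shortest Δλ = -33.4° (west) — does not cross 180°.
Total crossings: 0.

0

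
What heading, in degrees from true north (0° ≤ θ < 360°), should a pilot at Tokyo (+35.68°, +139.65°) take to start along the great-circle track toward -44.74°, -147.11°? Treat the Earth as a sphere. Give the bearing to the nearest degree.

Δλ = -147.11 − 139.65 = -286.76°; wrapped into (−180°, 180°]: 73.24°.
θ = atan2( sin Δλ · cos φ₂ , cos φ₁ · sin φ₂ − sin φ₁ · cos φ₂ · cos Δλ )
  = atan2(0.68014, -0.69123) = 135.463° → normalised to [0°, 360°): 135.463°.

135°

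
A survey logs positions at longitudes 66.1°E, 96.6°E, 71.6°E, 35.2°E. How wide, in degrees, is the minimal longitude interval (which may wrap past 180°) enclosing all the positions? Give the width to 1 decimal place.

Sort the longitudes: +35.2°, +66.1°, +71.6°, +96.6°.
Eastward gaps between consecutive values (wrapping around): 30.9°, 5.5°, 25.0°, 298.6°.
Largest gap = 298.6° ⇒ minimal covering band is its complement: 360° − 298.6° = 61.4°.
Band runs from +35.2° eastward to +96.6°.

61.4°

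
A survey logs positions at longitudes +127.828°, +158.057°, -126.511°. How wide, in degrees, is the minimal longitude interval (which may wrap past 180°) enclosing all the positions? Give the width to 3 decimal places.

105.661°

Sort the longitudes: -126.511°, +127.828°, +158.057°.
Eastward gaps between consecutive values (wrapping around): 254.339°, 30.229°, 75.432°.
Largest gap = 254.339° ⇒ minimal covering band is its complement: 360° − 254.339° = 105.661°.
Band runs from +127.828° eastward to -126.511°, crossing the antimeridian.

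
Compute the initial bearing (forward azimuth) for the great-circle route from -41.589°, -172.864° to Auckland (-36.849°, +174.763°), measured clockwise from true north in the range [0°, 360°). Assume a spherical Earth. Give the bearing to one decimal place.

Δλ = 174.763 − -172.864 = 347.627°; wrapped into (−180°, 180°]: -12.373°.
θ = atan2( sin Δλ · cos φ₂ , cos φ₁ · sin φ₂ − sin φ₁ · cos φ₂ · cos Δλ )
  = atan2(-0.17147, 0.07030) = -67.708° → normalised to [0°, 360°): 292.292°.

292.3°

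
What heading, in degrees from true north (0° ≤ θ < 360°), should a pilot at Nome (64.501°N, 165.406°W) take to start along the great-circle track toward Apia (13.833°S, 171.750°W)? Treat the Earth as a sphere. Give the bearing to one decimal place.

Δλ = -171.750 − -165.406 = -6.344°.
θ = atan2( sin Δλ · cos φ₂ , cos φ₁ · sin φ₂ − sin φ₁ · cos φ₂ · cos Δλ )
  = atan2(-0.10729, -0.97398) = -173.714° → normalised to [0°, 360°): 186.286°.

186.3°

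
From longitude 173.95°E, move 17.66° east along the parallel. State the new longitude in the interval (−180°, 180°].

168.39°W

Start at +173.95°; shift +17.66° → +191.61°.
+191.61° lies outside (−180°, 180°]; subtract 360° → -168.39°.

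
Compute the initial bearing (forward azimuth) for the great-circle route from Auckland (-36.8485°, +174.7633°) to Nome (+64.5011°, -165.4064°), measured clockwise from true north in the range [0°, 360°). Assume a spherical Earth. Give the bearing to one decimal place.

Δλ = -165.4064 − 174.7633 = -340.1697°; wrapped into (−180°, 180°]: 19.8303°.
θ = atan2( sin Δλ · cos φ₂ , cos φ₁ · sin φ₂ − sin φ₁ · cos φ₂ · cos Δλ )
  = atan2(0.14604, 0.96514) = 8.604° → normalised to [0°, 360°): 8.604°.

8.6°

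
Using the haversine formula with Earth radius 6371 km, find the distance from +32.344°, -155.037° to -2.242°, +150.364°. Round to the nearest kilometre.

Δλ = 150.364 − -155.037 = 305.401°; wrapped into (−180°, 180°]: -54.599°.
Δφ = -2.242 − 32.344 = -34.586°.
a = sin²(Δφ/2) + cos φ₁ · cos φ₂ · sin²(Δλ/2) = 0.265943.
c = 2·atan2(√a, √(1−a)) = 1.08364 rad → d = 6371·c ≈ 6903.87 km.

6904 km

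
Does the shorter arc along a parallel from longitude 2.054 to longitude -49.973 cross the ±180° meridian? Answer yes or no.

No

Signed shortest Δλ = ((-49.973 − 2.054 + 180) mod 360) − 180 = -52.027°.
Going west by 52.027° from +2.054° reaches -49.973° without touching 180°.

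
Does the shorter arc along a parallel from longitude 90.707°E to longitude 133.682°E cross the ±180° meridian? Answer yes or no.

No

Signed shortest Δλ = ((133.682 − 90.707 + 180) mod 360) − 180 = 42.975°.
Going east by 42.975° from +90.707° reaches +133.682° without touching 180°.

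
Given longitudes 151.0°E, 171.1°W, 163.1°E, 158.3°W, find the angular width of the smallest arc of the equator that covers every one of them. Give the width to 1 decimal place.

50.7°

Sort the longitudes: -171.1°, -158.3°, +151.0°, +163.1°.
Eastward gaps between consecutive values (wrapping around): 12.8°, 309.3°, 12.1°, 25.8°.
Largest gap = 309.3° ⇒ minimal covering band is its complement: 360° − 309.3° = 50.7°.
Band runs from +151.0° eastward to -158.3°, crossing the antimeridian.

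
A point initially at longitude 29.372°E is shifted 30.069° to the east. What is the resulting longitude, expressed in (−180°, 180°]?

59.441°E

Start at +29.372°; shift +30.069° → +59.441°.
+59.441° already lies in (−180°, 180°].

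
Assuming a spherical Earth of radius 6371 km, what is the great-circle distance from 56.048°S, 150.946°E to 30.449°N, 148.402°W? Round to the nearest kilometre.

Δλ = -148.402 − 150.946 = -299.348°; wrapped into (−180°, 180°]: 60.652°.
Δφ = 30.449 − -56.048 = 86.497°.
a = sin²(Δφ/2) + cos φ₁ · cos φ₂ · sin²(Δλ/2) = 0.592197.
c = 2·atan2(√a, √(1−a)) = 1.75625 rad → d = 6371·c ≈ 11189.08 km.

11189 km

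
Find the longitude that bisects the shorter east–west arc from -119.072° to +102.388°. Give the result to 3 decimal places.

Signed shortest Δλ from -119.072° to +102.388° is -138.540°.
Midpoint longitude = -119.072° + (-138.540°)/2 = -119.072° − 69.270° = -188.342°.
Normalise into (−180°, 180°]: +171.658°.
(The naïve average (-119.072 + +102.388)/2 = -8.342° is on the wrong side of the globe.)

+171.658°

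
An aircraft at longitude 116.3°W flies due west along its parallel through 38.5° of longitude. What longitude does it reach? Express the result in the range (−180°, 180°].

Start at -116.3°; shift −38.5° → -154.8°.
-154.8° already lies in (−180°, 180°].

154.8°W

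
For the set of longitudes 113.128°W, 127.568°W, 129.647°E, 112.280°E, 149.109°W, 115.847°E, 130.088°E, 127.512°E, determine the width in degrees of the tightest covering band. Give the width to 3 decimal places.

Sort the longitudes: -149.109°, -127.568°, -113.128°, +112.280°, +115.847°, +127.512°, +129.647°, +130.088°.
Eastward gaps between consecutive values (wrapping around): 21.541°, 14.440°, 225.408°, 3.567°, 11.665°, 2.135°, 0.441°, 80.803°.
Largest gap = 225.408° ⇒ minimal covering band is its complement: 360° − 225.408° = 134.592°.
Band runs from +112.280° eastward to -113.128°, crossing the antimeridian.

134.592°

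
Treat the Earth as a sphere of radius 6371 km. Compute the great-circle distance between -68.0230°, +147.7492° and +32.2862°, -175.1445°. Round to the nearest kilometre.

Δλ = -175.1445 − 147.7492 = -322.8937°; wrapped into (−180°, 180°]: 37.1063°.
Δφ = 32.2862 − -68.0230 = 100.3092°.
a = sin²(Δφ/2) + cos φ₁ · cos φ₂ · sin²(Δλ/2) = 0.621510.
c = 2·atan2(√a, √(1−a)) = 1.81627 rad → d = 6371·c ≈ 11571.49 km.

11571 km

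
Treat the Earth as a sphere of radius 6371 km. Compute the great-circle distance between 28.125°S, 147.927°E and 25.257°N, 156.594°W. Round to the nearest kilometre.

8392 km

Δλ = -156.594 − 147.927 = -304.521°; wrapped into (−180°, 180°]: 55.479°.
Δφ = 25.257 − -28.125 = 53.382°.
a = sin²(Δφ/2) + cos φ₁ · cos φ₂ · sin²(Δλ/2) = 0.374561.
c = 2·atan2(√a, √(1−a)) = 1.31721 rad → d = 6371·c ≈ 8391.94 km.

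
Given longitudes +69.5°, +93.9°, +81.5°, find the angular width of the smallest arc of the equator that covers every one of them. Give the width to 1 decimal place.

24.4°

Sort the longitudes: +69.5°, +81.5°, +93.9°.
Eastward gaps between consecutive values (wrapping around): 12.0°, 12.4°, 335.6°.
Largest gap = 335.6° ⇒ minimal covering band is its complement: 360° − 335.6° = 24.4°.
Band runs from +69.5° eastward to +93.9°.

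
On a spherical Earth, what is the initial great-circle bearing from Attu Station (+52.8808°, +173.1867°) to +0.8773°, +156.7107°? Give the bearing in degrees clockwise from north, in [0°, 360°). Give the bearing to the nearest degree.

Δλ = 156.7107 − 173.1867 = -16.4760°.
θ = atan2( sin Δλ · cos φ₂ , cos φ₁ · sin φ₂ − sin φ₁ · cos φ₂ · cos Δλ )
  = atan2(-0.28358, -0.75531) = -159.421° → normalised to [0°, 360°): 200.579°.

201°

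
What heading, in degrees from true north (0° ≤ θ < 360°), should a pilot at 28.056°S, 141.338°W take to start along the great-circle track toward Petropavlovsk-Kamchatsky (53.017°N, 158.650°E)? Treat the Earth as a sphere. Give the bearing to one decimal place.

Δλ = 158.650 − -141.338 = 299.988°; wrapped into (−180°, 180°]: -60.012°.
θ = atan2( sin Δλ · cos φ₂ , cos φ₁ · sin φ₂ − sin φ₁ · cos φ₂ · cos Δλ )
  = atan2(-0.52104, 0.84636) = -31.618° → normalised to [0°, 360°): 328.382°.

328.4°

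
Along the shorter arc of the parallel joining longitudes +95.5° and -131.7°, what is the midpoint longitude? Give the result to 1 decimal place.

+161.9°

Signed shortest Δλ from +95.5° to -131.7° is +132.8°.
Midpoint longitude = +95.5° + (+132.8°)/2 = +95.5° + 66.4° = +161.9°.
(The naïve average (+95.5 + -131.7)/2 = -18.1° is on the wrong side of the globe.)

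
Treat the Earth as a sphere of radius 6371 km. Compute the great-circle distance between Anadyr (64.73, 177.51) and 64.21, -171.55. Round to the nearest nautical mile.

Δλ = -171.55 − 177.51 = -349.06°; wrapped into (−180°, 180°]: 10.94°.
Δφ = 64.21 − 64.73 = -0.52°.
a = sin²(Δφ/2) + cos φ₁ · cos φ₂ · sin²(Δλ/2) = 0.001708.
c = 2·atan2(√a, √(1−a)) = 0.08269 rad → d = 6371·c ≈ 526.79 km ≈ 284.44 nmi.

284 nmi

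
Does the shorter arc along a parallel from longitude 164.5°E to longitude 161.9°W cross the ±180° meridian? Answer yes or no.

Naïve |-161.9 − 164.5| = 326.4° > 180°, so the shorter arc goes the other way round — across 180°.
Signed shortest Δλ = ((-161.9 − 164.5 + 180) mod 360) − 180 = 33.6°.
Going east by 33.6° from +164.5° passes through 180° before reaching -161.9°.

Yes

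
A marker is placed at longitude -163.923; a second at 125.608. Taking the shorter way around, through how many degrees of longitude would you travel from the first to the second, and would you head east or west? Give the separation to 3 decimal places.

70.469° west

Raw difference: 125.608 − -163.923 = 289.531°.
Normalise into (−180°, 180°]: 289.531° − 360° = -70.469°.
Negative ⇒ the second point lies to the west; separation 70.469°.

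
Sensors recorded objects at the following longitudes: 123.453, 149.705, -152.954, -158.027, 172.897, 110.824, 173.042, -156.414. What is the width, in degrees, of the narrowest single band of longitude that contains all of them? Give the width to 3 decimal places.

Sort the longitudes: -158.027°, -156.414°, -152.954°, +110.824°, +123.453°, +149.705°, +172.897°, +173.042°.
Eastward gaps between consecutive values (wrapping around): 1.613°, 3.460°, 263.778°, 12.629°, 26.252°, 23.192°, 0.145°, 28.931°.
Largest gap = 263.778° ⇒ minimal covering band is its complement: 360° − 263.778° = 96.222°.
Band runs from +110.824° eastward to -152.954°, crossing the antimeridian.

96.222°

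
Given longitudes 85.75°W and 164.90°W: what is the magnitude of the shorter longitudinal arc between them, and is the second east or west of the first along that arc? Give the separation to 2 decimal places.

79.15° west

Raw difference: -164.90 − -85.75 = -79.15°.
Normalise into (−180°, 180°]: -79.15° stays -79.15°.
Negative ⇒ the second point lies to the west; separation 79.15°.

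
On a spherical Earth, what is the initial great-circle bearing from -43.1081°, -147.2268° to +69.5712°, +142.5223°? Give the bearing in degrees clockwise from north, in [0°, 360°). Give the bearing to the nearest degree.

Δλ = 142.5223 − -147.2268 = 289.7491°; wrapped into (−180°, 180°]: -70.2509°.
θ = atan2( sin Δλ · cos φ₂ , cos φ₁ · sin φ₂ − sin φ₁ · cos φ₂ · cos Δλ )
  = atan2(-0.32851, 0.76475) = -23.247° → normalised to [0°, 360°): 336.753°.

337°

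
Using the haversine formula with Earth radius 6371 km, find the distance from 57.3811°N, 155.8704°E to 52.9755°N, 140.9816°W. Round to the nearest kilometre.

3893 km

Δλ = -140.9816 − 155.8704 = -296.8520°; wrapped into (−180°, 180°]: 63.1480°.
Δφ = 52.9755 − 57.3811 = -4.4056°.
a = sin²(Δφ/2) + cos φ₁ · cos φ₂ · sin²(Δλ/2) = 0.090466.
c = 2·atan2(√a, √(1−a)) = 0.61101 rad → d = 6371·c ≈ 3892.76 km.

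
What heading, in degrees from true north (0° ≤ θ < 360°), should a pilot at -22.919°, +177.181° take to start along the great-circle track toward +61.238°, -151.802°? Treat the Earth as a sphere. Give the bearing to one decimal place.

14.4°

Δλ = -151.802 − 177.181 = -328.983°; wrapped into (−180°, 180°]: 31.017°.
θ = atan2( sin Δλ · cos φ₂ , cos φ₁ · sin φ₂ − sin φ₁ · cos φ₂ · cos Δλ )
  = atan2(0.24794, 0.96801) = 14.367° → normalised to [0°, 360°): 14.367°.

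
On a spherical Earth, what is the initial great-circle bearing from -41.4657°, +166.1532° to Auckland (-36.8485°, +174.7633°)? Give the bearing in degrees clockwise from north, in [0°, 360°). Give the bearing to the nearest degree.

Δλ = 174.7633 − 166.1532 = 8.6101°.
θ = atan2( sin Δλ · cos φ₂ , cos φ₁ · sin φ₂ − sin φ₁ · cos φ₂ · cos Δλ )
  = atan2(0.11980, 0.07453) = 58.115° → normalised to [0°, 360°): 58.115°.

58°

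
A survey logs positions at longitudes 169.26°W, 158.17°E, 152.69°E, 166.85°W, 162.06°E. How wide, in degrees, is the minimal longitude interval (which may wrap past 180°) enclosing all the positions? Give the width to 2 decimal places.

40.46°

Sort the longitudes: -169.26°, -166.85°, +152.69°, +158.17°, +162.06°.
Eastward gaps between consecutive values (wrapping around): 2.41°, 319.54°, 5.48°, 3.89°, 28.68°.
Largest gap = 319.54° ⇒ minimal covering band is its complement: 360° − 319.54° = 40.46°.
Band runs from +152.69° eastward to -166.85°, crossing the antimeridian.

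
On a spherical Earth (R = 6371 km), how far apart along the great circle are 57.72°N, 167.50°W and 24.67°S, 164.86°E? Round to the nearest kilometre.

9516 km

Δλ = 164.86 − -167.50 = 332.36°; wrapped into (−180°, 180°]: -27.64°.
Δφ = -24.67 − 57.72 = -82.39°.
a = sin²(Δφ/2) + cos φ₁ · cos φ₂ · sin²(Δλ/2) = 0.461477.
c = 2·atan2(√a, √(1−a)) = 1.49367 rad → d = 6371·c ≈ 9516.20 km.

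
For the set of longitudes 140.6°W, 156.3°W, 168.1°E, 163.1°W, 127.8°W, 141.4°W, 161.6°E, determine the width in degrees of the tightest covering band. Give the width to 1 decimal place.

70.6°

Sort the longitudes: -163.1°, -156.3°, -141.4°, -140.6°, -127.8°, +161.6°, +168.1°.
Eastward gaps between consecutive values (wrapping around): 6.8°, 14.9°, 0.8°, 12.8°, 289.4°, 6.5°, 28.8°.
Largest gap = 289.4° ⇒ minimal covering band is its complement: 360° − 289.4° = 70.6°.
Band runs from +161.6° eastward to -127.8°, crossing the antimeridian.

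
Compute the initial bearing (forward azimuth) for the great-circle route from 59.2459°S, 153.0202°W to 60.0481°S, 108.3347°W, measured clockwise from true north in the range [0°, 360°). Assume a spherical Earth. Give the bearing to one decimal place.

Δλ = -108.3347 − -153.0202 = 44.6855°.
θ = atan2( sin Δλ · cos φ₂ , cos φ₁ · sin φ₂ − sin φ₁ · cos φ₂ · cos Δλ )
  = atan2(0.35110, -0.13801) = 111.459° → normalised to [0°, 360°): 111.459°.

111.5°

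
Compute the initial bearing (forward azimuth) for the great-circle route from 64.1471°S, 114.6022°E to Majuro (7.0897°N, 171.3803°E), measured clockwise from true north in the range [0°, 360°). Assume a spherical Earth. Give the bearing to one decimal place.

56.8°

Δλ = 171.3803 − 114.6022 = 56.7781°.
θ = atan2( sin Δλ · cos φ₂ , cos φ₁ · sin φ₂ − sin φ₁ · cos φ₂ · cos Δλ )
  = atan2(0.83016, 0.54310) = 56.807° → normalised to [0°, 360°): 56.807°.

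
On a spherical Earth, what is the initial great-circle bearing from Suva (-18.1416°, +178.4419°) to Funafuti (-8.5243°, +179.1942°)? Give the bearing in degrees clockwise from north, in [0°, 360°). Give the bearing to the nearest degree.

4°

Δλ = 179.1942 − 178.4419 = 0.7523°.
θ = atan2( sin Δλ · cos φ₂ , cos φ₁ · sin φ₂ − sin φ₁ · cos φ₂ · cos Δλ )
  = atan2(0.01298, 0.16704) = 4.445° → normalised to [0°, 360°): 4.445°.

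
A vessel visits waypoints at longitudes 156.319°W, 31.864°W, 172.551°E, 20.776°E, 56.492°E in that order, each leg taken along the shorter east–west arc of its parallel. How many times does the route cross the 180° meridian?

1

Leg 1: -156.319° → -31.864°, shortest Δλ = 124.455° (east) — does not cross 180°.
Leg 2: -31.864° → +172.551°, shortest Δλ = -155.585° (west) — crosses 180°.
Leg 3: +172.551° → +20.776°, shortest Δλ = -151.775° (west) — does not cross 180°.
Leg 4: +20.776° → +56.492°, shortest Δλ = 35.716° (east) — does not cross 180°.
Total crossings: 1.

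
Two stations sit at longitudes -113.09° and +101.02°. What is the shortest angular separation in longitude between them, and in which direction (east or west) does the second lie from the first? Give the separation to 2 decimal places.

145.89° west

Raw difference: 101.02 − -113.09 = 214.11°.
Normalise into (−180°, 180°]: 214.11° − 360° = -145.89°.
Negative ⇒ the second point lies to the west; separation 145.89°.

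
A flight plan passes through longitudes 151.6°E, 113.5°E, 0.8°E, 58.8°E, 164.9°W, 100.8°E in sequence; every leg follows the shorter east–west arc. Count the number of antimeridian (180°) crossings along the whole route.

2

Leg 1: +151.6° → +113.5°, shortest Δλ = -38.1° (west) — does not cross 180°.
Leg 2: +113.5° → +0.8°, shortest Δλ = -112.7° (west) — does not cross 180°.
Leg 3: +0.8° → +58.8°, shortest Δλ = 58.0° (east) — does not cross 180°.
Leg 4: +58.8° → -164.9°, shortest Δλ = 136.3° (east) — crosses 180°.
Leg 5: -164.9° → +100.8°, shortest Δλ = -94.3° (west) — crosses 180°.
Total crossings: 2.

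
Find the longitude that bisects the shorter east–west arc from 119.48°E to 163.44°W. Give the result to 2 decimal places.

Signed shortest Δλ from +119.48° to -163.44° is +77.08°.
Midpoint longitude = +119.48° + (+77.08°)/2 = +119.48° + 38.54° = +158.02°.
(The naïve average (+119.48 + -163.44)/2 = -21.98° is on the wrong side of the globe.)

158.02°E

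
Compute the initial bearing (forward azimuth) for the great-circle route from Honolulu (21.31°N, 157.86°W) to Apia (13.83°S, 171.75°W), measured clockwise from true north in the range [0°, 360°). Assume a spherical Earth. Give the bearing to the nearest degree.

Δλ = -171.75 − -157.86 = -13.89°.
θ = atan2( sin Δλ · cos φ₂ , cos φ₁ · sin φ₂ − sin φ₁ · cos φ₂ · cos Δλ )
  = atan2(-0.23310, -0.56526) = -157.590° → normalised to [0°, 360°): 202.410°.

202°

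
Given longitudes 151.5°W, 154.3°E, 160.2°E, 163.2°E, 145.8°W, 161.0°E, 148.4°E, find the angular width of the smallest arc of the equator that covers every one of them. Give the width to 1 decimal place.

Sort the longitudes: -151.5°, -145.8°, +148.4°, +154.3°, +160.2°, +161.0°, +163.2°.
Eastward gaps between consecutive values (wrapping around): 5.7°, 294.2°, 5.9°, 5.9°, 0.8°, 2.2°, 45.3°.
Largest gap = 294.2° ⇒ minimal covering band is its complement: 360° − 294.2° = 65.8°.
Band runs from +148.4° eastward to -145.8°, crossing the antimeridian.

65.8°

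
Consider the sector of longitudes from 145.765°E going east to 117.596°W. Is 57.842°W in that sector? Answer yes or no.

No

Band width going east from +145.765° to -117.596°: ((-117.596 − 145.765) mod 360) = 96.639°.
Offset of -57.842° east of the west edge: ((-57.842 − 145.765) mod 360) = 156.393°.
156.393° > 96.639° ⇒ outside.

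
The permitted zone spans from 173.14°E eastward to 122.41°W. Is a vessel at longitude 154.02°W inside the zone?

Yes

Band width going east from +173.14° to -122.41°: ((-122.41 − 173.14) mod 360) = 64.45°.
Offset of -154.02° east of the west edge: ((-154.02 − 173.14) mod 360) = 32.84°.
32.84° ≤ 64.45° ⇒ inside.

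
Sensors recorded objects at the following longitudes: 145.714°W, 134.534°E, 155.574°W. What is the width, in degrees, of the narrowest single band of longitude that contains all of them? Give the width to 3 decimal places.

Sort the longitudes: -155.574°, -145.714°, +134.534°.
Eastward gaps between consecutive values (wrapping around): 9.860°, 280.248°, 69.892°.
Largest gap = 280.248° ⇒ minimal covering band is its complement: 360° − 280.248° = 79.752°.
Band runs from +134.534° eastward to -145.714°, crossing the antimeridian.

79.752°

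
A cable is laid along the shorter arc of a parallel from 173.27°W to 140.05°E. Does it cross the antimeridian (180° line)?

Naïve |140.05 − -173.27| = 313.32° > 180°, so the shorter arc goes the other way round — across 180°.
Signed shortest Δλ = ((140.05 − -173.27 + 180) mod 360) − 180 = -46.68°.
Going west by 46.68° from -173.27° passes through 180° before reaching +140.05°.

Yes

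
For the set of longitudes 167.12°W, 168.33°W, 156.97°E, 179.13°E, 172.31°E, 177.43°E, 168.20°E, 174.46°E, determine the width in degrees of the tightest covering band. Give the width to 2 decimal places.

35.91°

Sort the longitudes: -168.33°, -167.12°, +156.97°, +168.20°, +172.31°, +174.46°, +177.43°, +179.13°.
Eastward gaps between consecutive values (wrapping around): 1.21°, 324.09°, 11.23°, 4.11°, 2.15°, 2.97°, 1.70°, 12.54°.
Largest gap = 324.09° ⇒ minimal covering band is its complement: 360° − 324.09° = 35.91°.
Band runs from +156.97° eastward to -167.12°, crossing the antimeridian.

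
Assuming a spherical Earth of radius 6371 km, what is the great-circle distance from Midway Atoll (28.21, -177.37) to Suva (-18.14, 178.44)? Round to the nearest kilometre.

Δλ = 178.44 − -177.37 = 355.81°; wrapped into (−180°, 180°]: -4.19°.
Δφ = -18.14 − 28.21 = -46.35°.
a = sin²(Δφ/2) + cos φ₁ · cos φ₂ · sin²(Δλ/2) = 0.155993.
c = 2·atan2(√a, √(1−a)) = 0.81205 rad → d = 6371·c ≈ 5173.56 km.

5174 km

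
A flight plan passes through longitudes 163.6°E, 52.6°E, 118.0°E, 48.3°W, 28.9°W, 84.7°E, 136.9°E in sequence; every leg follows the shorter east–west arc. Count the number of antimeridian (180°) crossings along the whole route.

0

Leg 1: +163.6° → +52.6°, shortest Δλ = -111.0° (west) — does not cross 180°.
Leg 2: +52.6° → +118.0°, shortest Δλ = 65.4° (east) — does not cross 180°.
Leg 3: +118.0° → -48.3°, shortest Δλ = -166.3° (west) — does not cross 180°.
Leg 4: -48.3° → -28.9°, shortest Δλ = 19.4° (east) — does not cross 180°.
Leg 5: -28.9° → +84.7°, shortest Δλ = 113.6° (east) — does not cross 180°.
Leg 6: +84.7° → +136.9°, shortest Δλ = 52.2° (east) — does not cross 180°.
Total crossings: 0.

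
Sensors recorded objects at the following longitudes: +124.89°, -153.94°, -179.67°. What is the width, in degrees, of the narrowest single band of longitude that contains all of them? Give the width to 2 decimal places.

Sort the longitudes: -179.67°, -153.94°, +124.89°.
Eastward gaps between consecutive values (wrapping around): 25.73°, 278.83°, 55.44°.
Largest gap = 278.83° ⇒ minimal covering band is its complement: 360° − 278.83° = 81.17°.
Band runs from +124.89° eastward to -153.94°, crossing the antimeridian.

81.17°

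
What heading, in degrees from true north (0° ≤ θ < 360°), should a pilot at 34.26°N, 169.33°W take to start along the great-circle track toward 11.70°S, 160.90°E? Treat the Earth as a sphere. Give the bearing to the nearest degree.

Δλ = 160.90 − -169.33 = 330.23°; wrapped into (−180°, 180°]: -29.77°.
θ = atan2( sin Δλ · cos φ₂ , cos φ₁ · sin φ₂ − sin φ₁ · cos φ₂ · cos Δλ )
  = atan2(-0.48620, -0.64610) = -143.038° → normalised to [0°, 360°): 216.962°.

217°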